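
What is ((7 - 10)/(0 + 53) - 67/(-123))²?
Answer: 10125124/42497361 ≈ 0.23825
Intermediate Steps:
((7 - 10)/(0 + 53) - 67/(-123))² = (-3/53 - 67*(-1/123))² = (-3*1/53 + 67/123)² = (-3/53 + 67/123)² = (3182/6519)² = 10125124/42497361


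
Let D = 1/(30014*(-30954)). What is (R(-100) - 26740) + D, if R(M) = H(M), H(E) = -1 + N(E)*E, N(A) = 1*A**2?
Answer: -953897171792797/929053356 ≈ -1.0267e+6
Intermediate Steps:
D = -1/929053356 (D = (1/30014)*(-1/30954) = -1/929053356 ≈ -1.0764e-9)
N(A) = A**2
H(E) = -1 + E**3 (H(E) = -1 + E**2*E = -1 + E**3)
R(M) = -1 + M**3
(R(-100) - 26740) + D = ((-1 + (-100)**3) - 26740) - 1/929053356 = ((-1 - 1000000) - 26740) - 1/929053356 = (-1000001 - 26740) - 1/929053356 = -1026741 - 1/929053356 = -953897171792797/929053356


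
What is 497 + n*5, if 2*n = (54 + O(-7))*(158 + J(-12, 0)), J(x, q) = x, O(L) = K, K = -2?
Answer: 19477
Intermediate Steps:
O(L) = -2
n = 3796 (n = ((54 - 2)*(158 - 12))/2 = (52*146)/2 = (½)*7592 = 3796)
497 + n*5 = 497 + 3796*5 = 497 + 18980 = 19477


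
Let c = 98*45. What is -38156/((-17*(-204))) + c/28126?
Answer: -2698678/248829 ≈ -10.846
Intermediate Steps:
c = 4410
-38156/((-17*(-204))) + c/28126 = -38156/((-17*(-204))) + 4410/28126 = -38156/3468 + 4410*(1/28126) = -38156*1/3468 + 45/287 = -9539/867 + 45/287 = -2698678/248829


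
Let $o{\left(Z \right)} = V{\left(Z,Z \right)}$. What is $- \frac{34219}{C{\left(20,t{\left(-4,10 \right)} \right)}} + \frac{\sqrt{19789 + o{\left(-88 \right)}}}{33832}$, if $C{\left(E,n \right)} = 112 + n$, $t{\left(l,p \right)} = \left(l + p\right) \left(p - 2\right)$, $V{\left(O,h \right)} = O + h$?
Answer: $- \frac{34219}{160} + \frac{\sqrt{19613}}{33832} \approx -213.86$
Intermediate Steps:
$o{\left(Z \right)} = 2 Z$ ($o{\left(Z \right)} = Z + Z = 2 Z$)
$t{\left(l,p \right)} = \left(-2 + p\right) \left(l + p\right)$ ($t{\left(l,p \right)} = \left(l + p\right) \left(-2 + p\right) = \left(-2 + p\right) \left(l + p\right)$)
$- \frac{34219}{C{\left(20,t{\left(-4,10 \right)} \right)}} + \frac{\sqrt{19789 + o{\left(-88 \right)}}}{33832} = - \frac{34219}{112 - \left(52 - 100\right)} + \frac{\sqrt{19789 + 2 \left(-88\right)}}{33832} = - \frac{34219}{112 + \left(100 + 8 - 20 - 40\right)} + \sqrt{19789 - 176} \cdot \frac{1}{33832} = - \frac{34219}{112 + 48} + \sqrt{19613} \cdot \frac{1}{33832} = - \frac{34219}{160} + \frac{\sqrt{19613}}{33832}$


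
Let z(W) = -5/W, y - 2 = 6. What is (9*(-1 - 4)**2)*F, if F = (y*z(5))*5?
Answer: -9000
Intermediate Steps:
y = 8 (y = 2 + 6 = 8)
F = -40 (F = (8*(-5/5))*5 = (8*(-5*1/5))*5 = (8*(-1))*5 = -8*5 = -40)
(9*(-1 - 4)**2)*F = (9*(-1 - 4)**2)*(-40) = (9*(-5)**2)*(-40) = (9*25)*(-40) = 225*(-40) = -9000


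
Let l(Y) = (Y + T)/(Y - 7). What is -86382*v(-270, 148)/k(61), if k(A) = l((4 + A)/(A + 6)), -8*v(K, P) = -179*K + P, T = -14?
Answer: 23497238122/97 ≈ 2.4224e+8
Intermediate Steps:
v(K, P) = -P/8 + 179*K/8 (v(K, P) = -(-179*K + P)/8 = -(P - 179*K)/8 = -P/8 + 179*K/8)
l(Y) = (-14 + Y)/(-7 + Y) (l(Y) = (Y - 14)/(Y - 7) = (-14 + Y)/(-7 + Y))
k(A) = (-14 + (4 + A)/(6 + A))/(-7 + (4 + A)/(6 + A)) (k(A) = (-14 + (4 + A)/(A + 6))/(-7 + (4 + A)/(A + 6)) = (-14 + (4 + A)/(6 + A))/(-7 + (4 + A)/(6 + A)))
-86382*v(-270, 148)/k(61) = -86382*2*(19 + 3*61)*(-⅛*148 + (179/8)*(-270))/(80 + 13*61) = -86382*2*(19 + 183)*(-37/2 - 24165/4)/(80 + 793) = -86382/(((½)*873/202)/(-24239/4)) = -86382/(((½)*(1/202)*873)*(-4/24239)) = -86382/((873/404)*(-4/24239)) = -86382/(-873/2448139) = -86382*(-2448139/873) = 23497238122/97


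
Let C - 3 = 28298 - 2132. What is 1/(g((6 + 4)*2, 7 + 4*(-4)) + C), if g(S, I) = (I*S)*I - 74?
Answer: 1/27715 ≈ 3.6082e-5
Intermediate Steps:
C = 26169 (C = 3 + (28298 - 2132) = 3 + 26166 = 26169)
g(S, I) = -74 + S*I² (g(S, I) = S*I² - 74 = -74 + S*I²)
1/(g((6 + 4)*2, 7 + 4*(-4)) + C) = 1/((-74 + ((6 + 4)*2)*(7 + 4*(-4))²) + 26169) = 1/((-74 + (10*2)*(7 - 16)²) + 26169) = 1/((-74 + 20*(-9)²) + 26169) = 1/((-74 + 20*81) + 26169) = 1/((-74 + 1620) + 26169) = 1/(1546 + 26169) = 1/27715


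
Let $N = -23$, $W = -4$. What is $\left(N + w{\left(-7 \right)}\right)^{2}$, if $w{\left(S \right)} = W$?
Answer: $729$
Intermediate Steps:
$w{\left(S \right)} = -4$
$\left(N + w{\left(-7 \right)}\right)^{2} = \left(-23 - 4\right)^{2} = \left(-27\right)^{2} = 729$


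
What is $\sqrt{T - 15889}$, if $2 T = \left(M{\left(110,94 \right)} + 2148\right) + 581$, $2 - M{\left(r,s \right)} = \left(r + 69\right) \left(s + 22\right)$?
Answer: $\frac{i \sqrt{99622}}{2} \approx 157.81 i$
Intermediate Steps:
$M{\left(r,s \right)} = 2 - \left(22 + s\right) \left(69 + r\right)$ ($M{\left(r,s \right)} = 2 - \left(r + 69\right) \left(s + 22\right) = 2 - \left(69 + r\right) \left(22 + s\right) = 2 - \left(22 + s\right) \left(69 + r\right)$)
$T = - \frac{18033}{2}$ ($T = \frac{\left(\left(-1516 - 6486 - 2420 - 110 \cdot 94\right) + 2148\right) + 581}{2} = \frac{\left(\left(-1516 - 6486 - 2420 - 10340\right) + 2148\right) + 581}{2} = \frac{\left(-20762 + 2148\right) + 581}{2} = \frac{-18614 + 581}{2} = \frac{1}{2} \left(-18033\right) = - \frac{18033}{2} \approx -9016.5$)
$\sqrt{T - 15889} = \sqrt{- \frac{18033}{2} - 15889} = \sqrt{- \frac{49811}{2}} = \frac{i \sqrt{99622}}{2}$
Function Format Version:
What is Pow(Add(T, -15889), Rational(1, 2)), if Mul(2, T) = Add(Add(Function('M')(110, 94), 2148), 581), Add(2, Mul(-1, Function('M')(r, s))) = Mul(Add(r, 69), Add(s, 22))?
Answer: Mul(Rational(1, 2), I, Pow(99622, Rational(1, 2))) ≈ Mul(157.81, I)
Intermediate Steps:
Function('M')(r, s) = Add(2, Mul(-1, Add(22, s), Add(69, r))) (Function('M')(r, s) = Add(2, Mul(-1, Mul(Add(r, 69), Add(s, 22)))) = Add(2, Mul(-1, Mul(Add(69, r), Add(22, s)))) = Add(2, Mul(-1, Mul(Add(22, s), Add(69, r)))) = Add(2, Mul(-1, Add(22, s), Add(69, r))))
T = Rational(-18033, 2) (T = Mul(Rational(1, 2), Add(Add(Add(-1516, Mul(-69, 94), Mul(-22, 110), Mul(-1, 110, 94)), 2148), 581)) = Mul(Rational(1, 2), Add(Add(Add(-1516, -6486, -2420, -10340), 2148), 581)) = Mul(Rational(1, 2), Add(Add(-20762, 2148), 581)) = Mul(Rational(1, 2), Add(-18614, 581)) = Mul(Rational(1, 2), -18033) = Rational(-18033, 2) ≈ -9016.5)
Pow(Add(T, -15889), Rational(1, 2)) = Pow(Add(Rational(-18033, 2), -15889), Rational(1, 2)) = Pow(Rational(-49811, 2), Rational(1, 2)) = Mul(Rational(1, 2), I, Pow(99622, Rational(1, 2)))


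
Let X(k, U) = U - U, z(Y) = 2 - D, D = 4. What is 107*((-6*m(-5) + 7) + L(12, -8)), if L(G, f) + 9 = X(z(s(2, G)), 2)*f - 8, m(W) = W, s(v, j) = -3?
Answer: 2140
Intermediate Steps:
z(Y) = -2 (z(Y) = 2 - 1*4 = 2 - 4 = -2)
X(k, U) = 0
L(G, f) = -17 (L(G, f) = -9 + (0*f - 8) = -9 + (0 - 8) = -9 - 8 = -17)
107*((-6*m(-5) + 7) + L(12, -8)) = 107*((-6*(-5) + 7) - 17) = 107*((30 + 7) - 17) = 107*(37 - 17) = 107*20 = 2140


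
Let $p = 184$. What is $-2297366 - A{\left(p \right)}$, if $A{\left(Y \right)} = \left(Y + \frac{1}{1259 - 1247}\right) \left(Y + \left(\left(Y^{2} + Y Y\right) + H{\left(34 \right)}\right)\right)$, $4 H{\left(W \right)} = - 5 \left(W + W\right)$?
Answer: $- \frac{177362891}{12} \approx -1.478 \cdot 10^{7}$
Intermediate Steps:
$H{\left(W \right)} = - \frac{5 W}{2}$ ($H{\left(W \right)} = \frac{\left(-5\right) \left(W + W\right)}{4} = \frac{\left(-5\right) 2 W}{4} = \frac{\left(-10\right) W}{4} = - \frac{5 W}{2}$)
$A{\left(Y \right)} = \left(\frac{1}{12} + Y\right) \left(-85 + Y + 2 Y^{2}\right)$ ($A{\left(Y \right)} = \left(Y + \frac{1}{1259 - 1247}\right) \left(Y - \left(85 - Y^{2} - Y Y\right)\right) = \left(Y + \frac{1}{12}\right) \left(Y + \left(\left(Y^{2} + Y^{2}\right) - 85\right)\right) = \left(Y + \frac{1}{12}\right) \left(Y + \left(2 Y^{2} - 85\right)\right) = \left(\frac{1}{12} + Y\right) \left(Y + \left(-85 + 2 Y^{2}\right)\right) = \left(\frac{1}{12} + Y\right) \left(-85 + Y + 2 Y^{2}\right)$)
$-2297366 - A{\left(p \right)} = -2297366 - \left(- \frac{85}{12} + 2 \cdot 184^{3} - \frac{46874}{3} + \frac{7 \cdot 184^{2}}{6}\right) = -2297366 - \left(- \frac{85}{12} + 2 \cdot 6229504 - \frac{46874}{3} + \frac{7}{6} \cdot 33856\right) = -2297366 - \left(- \frac{85}{12} + 12459008 - \frac{46874}{3} + \frac{118496}{3}\right) = -2297366 - \frac{149794499}{12} = - \frac{177362891}{12}$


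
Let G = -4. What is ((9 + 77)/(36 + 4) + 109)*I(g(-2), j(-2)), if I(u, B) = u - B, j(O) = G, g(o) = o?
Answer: 2223/10 ≈ 222.30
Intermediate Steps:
j(O) = -4
((9 + 77)/(36 + 4) + 109)*I(g(-2), j(-2)) = ((9 + 77)/(36 + 4) + 109)*(-2 - 1*(-4)) = (86/40 + 109)*(-2 + 4) = (86*(1/40) + 109)*2 = (43/20 + 109)*2 = (2223/20)*2 = 2223/10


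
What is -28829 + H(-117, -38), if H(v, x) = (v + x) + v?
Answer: -29101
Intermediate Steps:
H(v, x) = x + 2*v
-28829 + H(-117, -38) = -28829 + (-38 + 2*(-117)) = -28829 + (-38 - 234) = -28829 - 272 = -29101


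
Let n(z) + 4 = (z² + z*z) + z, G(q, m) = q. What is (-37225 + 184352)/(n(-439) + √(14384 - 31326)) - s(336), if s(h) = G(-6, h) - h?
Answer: 50749336202379/148224246943 - 147127*I*√16942/148224246943 ≈ 342.38 - 0.0001292*I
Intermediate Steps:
s(h) = -6 - h
n(z) = -4 + z + 2*z² (n(z) = -4 + ((z² + z*z) + z) = -4 + ((z² + z²) + z) = -4 + (2*z² + z) = -4 + (z + 2*z²) = -4 + z + 2*z²)
(-37225 + 184352)/(n(-439) + √(14384 - 31326)) - s(336) = (-37225 + 184352)/((-4 - 439 + 2*(-439)²) + √(14384 - 31326)) - (-6 - 1*336) = 147127/((-4 - 439 + 2*192721) + √(-16942)) - (-6 - 336) = 147127/((-4 - 439 + 385442) + I*√16942) - 1*(-342) = 147127/(384999 + I*√16942) + 342 = 342 + 147127/(384999 + I*√16942)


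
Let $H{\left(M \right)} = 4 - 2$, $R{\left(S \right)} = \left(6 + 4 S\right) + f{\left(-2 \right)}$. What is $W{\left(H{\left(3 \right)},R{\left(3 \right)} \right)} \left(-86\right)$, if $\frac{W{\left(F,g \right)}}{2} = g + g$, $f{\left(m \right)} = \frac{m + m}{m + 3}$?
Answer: $-4816$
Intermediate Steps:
$f{\left(m \right)} = \frac{2 m}{3 + m}$
$R{\left(S \right)} = 2 + 4 S$ ($R{\left(S \right)} = \left(6 + 4 S\right) + 2 \left(-2\right) \frac{1}{3 - 2} = \left(6 + 4 S\right) + 2 \left(-2\right) 1^{-1} = \left(6 + 4 S\right) + 2 \left(-2\right) 1 = \left(6 + 4 S\right) - 4 = 2 + 4 S$)
$H{\left(M \right)} = 2$ ($H{\left(M \right)} = 4 - 2 = 2$)
$W{\left(F,g \right)} = 4 g$ ($W{\left(F,g \right)} = 2 \left(g + g\right) = 2 \cdot 2 g = 4 g$)
$W{\left(H{\left(3 \right)},R{\left(3 \right)} \right)} \left(-86\right) = 4 \left(2 + 4 \cdot 3\right) \left(-86\right) = 4 \left(2 + 12\right) \left(-86\right) = 4 \cdot 14 \left(-86\right) = 56 \left(-86\right) = -4816$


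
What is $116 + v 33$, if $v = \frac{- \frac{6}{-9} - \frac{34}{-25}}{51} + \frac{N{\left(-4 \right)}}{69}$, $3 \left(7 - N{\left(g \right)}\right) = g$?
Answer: $\frac{1185677}{9775} \approx 121.3$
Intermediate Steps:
$N{\left(g \right)} = 7 - \frac{g}{3}$
$v = \frac{1569}{9775}$ ($v = \frac{- \frac{6}{-9} - \frac{34}{-25}}{51} + \frac{7 - - \frac{4}{3}}{69} = \left(\left(-6\right) \left(- \frac{1}{9}\right) - - \frac{34}{25}\right) \frac{1}{51} + \left(7 + \frac{4}{3}\right) \frac{1}{69} = \left(\frac{2}{3} + \frac{34}{25}\right) \frac{1}{51} + \frac{25}{3} \cdot \frac{1}{69} = \frac{152}{75} \cdot \frac{1}{51} + \frac{25}{207} = \frac{152}{3825} + \frac{25}{207} = \frac{1569}{9775} \approx 0.16051$)
$116 + v 33 = 116 + \frac{1569}{9775} \cdot 33 = 116 + \frac{51777}{9775} = \frac{1185677}{9775}$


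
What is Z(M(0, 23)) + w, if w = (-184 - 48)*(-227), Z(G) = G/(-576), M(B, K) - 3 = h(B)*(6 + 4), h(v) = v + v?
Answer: 10111487/192 ≈ 52664.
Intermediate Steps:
h(v) = 2*v
M(B, K) = 3 + 20*B (M(B, K) = 3 + (2*B)*(6 + 4) = 3 + (2*B)*10 = 3 + 20*B)
Z(G) = -G/576 (Z(G) = G*(-1/576) = -G/576)
w = 52664 (w = -232*(-227) = 52664)
Z(M(0, 23)) + w = -(3 + 20*0)/576 + 52664 = -(3 + 0)/576 + 52664 = -1/576*3 + 52664 = -1/192 + 52664 = 10111487/192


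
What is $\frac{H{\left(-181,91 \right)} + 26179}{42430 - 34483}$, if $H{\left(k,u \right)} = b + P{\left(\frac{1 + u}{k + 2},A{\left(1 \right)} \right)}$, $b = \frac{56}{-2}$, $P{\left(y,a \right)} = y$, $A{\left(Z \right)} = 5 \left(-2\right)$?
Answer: $\frac{4680937}{1422513} \approx 3.2906$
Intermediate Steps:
$A{\left(Z \right)} = -10$
$b = -28$ ($b = 56 \left(- \frac{1}{2}\right) = -28$)
$H{\left(k,u \right)} = -28 + \frac{1 + u}{2 + k}$ ($H{\left(k,u \right)} = -28 + \frac{1 + u}{k + 2} = -28 + \frac{1 + u}{2 + k}$)
$\frac{H{\left(-181,91 \right)} + 26179}{42430 - 34483} = \frac{\frac{-55 + 91 - -5068}{2 - 181} + 26179}{42430 - 34483} = \frac{\frac{-55 + 91 + 5068}{-179} + 26179}{7947} = \left(\left(- \frac{1}{179}\right) 5104 + 26179\right) \frac{1}{7947} = \left(- \frac{5104}{179} + 26179\right) \frac{1}{7947} = \frac{4680937}{179} \cdot \frac{1}{7947} = \frac{4680937}{1422513}$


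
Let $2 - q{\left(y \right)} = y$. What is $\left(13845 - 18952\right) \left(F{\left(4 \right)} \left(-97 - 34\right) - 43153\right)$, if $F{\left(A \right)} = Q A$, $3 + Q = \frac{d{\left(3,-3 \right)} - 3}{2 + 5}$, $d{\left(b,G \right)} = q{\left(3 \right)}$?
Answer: $\frac{1475774897}{7} \approx 2.1082 \cdot 10^{8}$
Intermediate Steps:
$q{\left(y \right)} = 2 - y$
$d{\left(b,G \right)} = -1$ ($d{\left(b,G \right)} = 2 - 3 = -1$)
$Q = - \frac{25}{7}$ ($Q = -3 + \frac{-1 - 3}{2 + 5} = -3 - \frac{4}{7} = - \frac{25}{7} \approx -3.5714$)
$F{\left(A \right)} = - \frac{25 A}{7}$
$\left(13845 - 18952\right) \left(F{\left(4 \right)} \left(-97 - 34\right) - 43153\right) = \left(13845 - 18952\right) \left(\left(- \frac{25}{7}\right) 4 \left(-97 - 34\right) - 43153\right) = - 5107 \left(\left(- \frac{100}{7}\right) \left(-131\right) - 43153\right) = - 5107 \left(\frac{13100}{7} - 43153\right) = \left(-5107\right) \left(- \frac{288971}{7}\right) = \frac{1475774897}{7}$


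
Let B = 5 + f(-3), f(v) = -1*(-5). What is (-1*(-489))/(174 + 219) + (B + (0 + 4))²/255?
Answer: 67241/33405 ≈ 2.0129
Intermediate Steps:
f(v) = 5
B = 10 (B = 5 + 5 = 10)
(-1*(-489))/(174 + 219) + (B + (0 + 4))²/255 = (-1*(-489))/(174 + 219) + (10 + (0 + 4))²/255 = 489/393 + (10 + 4)²*(1/255) = 489*(1/393) + 14²*(1/255) = 163/131 + 196*(1/255) = 163/131 + 196/255 = 67241/33405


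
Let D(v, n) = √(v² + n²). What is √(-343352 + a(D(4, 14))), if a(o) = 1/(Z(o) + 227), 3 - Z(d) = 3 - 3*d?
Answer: √(-77940903 - 2060112*√53)/√(227 + 6*√53) ≈ 585.96*I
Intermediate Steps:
Z(d) = 3*d (Z(d) = 3 - (3 - 3*d) = 3 + (-3 + 3*d) = 3*d)
D(v, n) = √(n² + v²)
a(o) = 1/(227 + 3*o) (a(o) = 1/(3*o + 227) = 1/(227 + 3*o))
√(-343352 + a(D(4, 14))) = √(-343352 + 1/(227 + 3*√(14² + 4²))) = √(-343352 + 1/(227 + 3*√(196 + 16))) = √(-343352 + 1/(227 + 3*√212)) = √(-343352 + 1/(227 + 3*(2*√53))) = √(-343352 + 1/(227 + 6*√53))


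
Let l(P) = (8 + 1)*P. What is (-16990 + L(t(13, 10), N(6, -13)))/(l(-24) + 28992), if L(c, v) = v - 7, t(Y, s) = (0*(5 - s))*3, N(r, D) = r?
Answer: -16991/28776 ≈ -0.59046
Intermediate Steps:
l(P) = 9*P
t(Y, s) = 0 (t(Y, s) = 0*3 = 0)
L(c, v) = -7 + v
(-16990 + L(t(13, 10), N(6, -13)))/(l(-24) + 28992) = (-16990 + (-7 + 6))/(9*(-24) + 28992) = (-16990 - 1)/(-216 + 28992) = -16991/28776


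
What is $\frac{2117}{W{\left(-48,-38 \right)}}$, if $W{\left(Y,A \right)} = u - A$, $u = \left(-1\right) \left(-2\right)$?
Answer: $\frac{2117}{40} \approx 52.925$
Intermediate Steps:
$u = 2$
$W{\left(Y,A \right)} = 2 - A$
$\frac{2117}{W{\left(-48,-38 \right)}} = \frac{2117}{2 - -38} = \frac{2117}{2 + 38} = \frac{2117}{40}$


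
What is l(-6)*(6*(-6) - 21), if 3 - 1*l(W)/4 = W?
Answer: -2052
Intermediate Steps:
l(W) = 12 - 4*W
l(-6)*(6*(-6) - 21) = (12 - 4*(-6))*(6*(-6) - 21) = (12 + 24)*(-36 - 21) = 36*(-57) = -2052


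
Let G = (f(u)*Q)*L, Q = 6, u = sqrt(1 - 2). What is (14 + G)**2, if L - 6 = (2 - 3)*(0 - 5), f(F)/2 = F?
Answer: -17228 + 3696*I ≈ -17228.0 + 3696.0*I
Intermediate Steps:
u = I (u = sqrt(-1) = I ≈ 1.0*I)
f(F) = 2*F
L = 11 (L = 6 + (2 - 3)*(0 - 5) = 6 - 1*(-5) = 6 + 5 = 11)
G = 132*I (G = ((2*I)*6)*11 = (12*I)*11 = 132*I ≈ 132.0*I)
(14 + G)**2 = (14 + 132*I)**2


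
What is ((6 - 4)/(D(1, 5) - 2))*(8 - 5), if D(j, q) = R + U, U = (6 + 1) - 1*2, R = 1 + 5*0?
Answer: 3/2 ≈ 1.5000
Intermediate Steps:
R = 1 (R = 1 + 0 = 1)
U = 5 (U = 7 - 2 = 5)
D(j, q) = 6 (D(j, q) = 1 + 5 = 6)
((6 - 4)/(D(1, 5) - 2))*(8 - 5) = ((6 - 4)/(6 - 2))*(8 - 5) = (2/4)*3 = (2*(1/4))*3 = (1/2)*3 = 3/2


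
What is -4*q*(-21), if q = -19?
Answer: -1596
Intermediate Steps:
-4*q*(-21) = -4*(-19)*(-21) = 76*(-21) = -1596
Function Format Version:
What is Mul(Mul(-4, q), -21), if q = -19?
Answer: -1596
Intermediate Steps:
Mul(Mul(-4, q), -21) = Mul(Mul(-4, -19), -21) = Mul(76, -21) = -1596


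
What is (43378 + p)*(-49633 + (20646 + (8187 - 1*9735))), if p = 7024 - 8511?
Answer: -1279141685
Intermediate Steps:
p = -1487
(43378 + p)*(-49633 + (20646 + (8187 - 1*9735))) = (43378 - 1487)*(-49633 + (20646 + (8187 - 1*9735))) = 41891*(-49633 + (20646 + (8187 - 9735))) = 41891*(-49633 + (20646 - 1548)) = 41891*(-49633 + 19098) = 41891*(-30535) = -1279141685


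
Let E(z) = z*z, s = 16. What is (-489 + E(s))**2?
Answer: 54289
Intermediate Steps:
E(z) = z**2
(-489 + E(s))**2 = (-489 + 16**2)**2 = (-489 + 256)**2 = (-233)**2 = 54289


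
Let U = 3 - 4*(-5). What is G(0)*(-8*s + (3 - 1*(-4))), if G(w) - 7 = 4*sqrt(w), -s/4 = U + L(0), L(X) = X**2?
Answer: 5201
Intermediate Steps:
U = 23 (U = 3 + 20 = 23)
s = -92 (s = -4*(23 + 0**2) = -4*(23 + 0) = -4*23 = -92)
G(w) = 7 + 4*sqrt(w)
G(0)*(-8*s + (3 - 1*(-4))) = (7 + 4*sqrt(0))*(-8*(-92) + (3 - 1*(-4))) = (7 + 4*0)*(736 + (3 + 4)) = (7 + 0)*(736 + 7) = 7*743 = 5201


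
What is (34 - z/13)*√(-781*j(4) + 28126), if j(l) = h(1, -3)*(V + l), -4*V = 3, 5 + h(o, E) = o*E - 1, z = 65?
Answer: 29*√203881/2 ≈ 6547.2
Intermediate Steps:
h(o, E) = -6 + E*o (h(o, E) = -5 + (o*E - 1) = -5 + (E*o - 1) = -5 + (-1 + E*o) = -6 + E*o)
V = -¾ (V = -¼*3 = -¾ ≈ -0.75000)
j(l) = 27/4 - 9*l (j(l) = (-6 - 3*1)*(-¾ + l) = (-6 - 3)*(-¾ + l) = -9*(-¾ + l) = 27/4 - 9*l)
(34 - z/13)*√(-781*j(4) + 28126) = (34 - 65/13)*√(-781*(27/4 - 9*4) + 28126) = (34 - 65/13)*√(-781*(27/4 - 36) + 28126) = (34 - 1*5)*√(-781*(-117/4) + 28126) = (34 - 5)*√(91377/4 + 28126) = 29*√(203881/4) = 29*(√203881/2) = 29*√203881/2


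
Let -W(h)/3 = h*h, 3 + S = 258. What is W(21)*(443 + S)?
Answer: -923454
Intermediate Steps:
S = 255 (S = -3 + 258 = 255)
W(h) = -3*h² (W(h) = -3*h*h = -3*h²)
W(21)*(443 + S) = (-3*21²)*(443 + 255) = -3*441*698 = -1323*698 = -923454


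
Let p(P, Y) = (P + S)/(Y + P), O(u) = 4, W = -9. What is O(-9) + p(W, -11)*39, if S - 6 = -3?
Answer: 157/10 ≈ 15.700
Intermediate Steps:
S = 3 (S = 6 - 3 = 3)
p(P, Y) = (3 + P)/(P + Y) (p(P, Y) = (P + 3)/(Y + P) = (3 + P)/(P + Y))
O(-9) + p(W, -11)*39 = 4 + ((3 - 9)/(-9 - 11))*39 = 4 + (-6/(-20))*39 = 4 - 1/20*(-6)*39 = 4 + (3/10)*39 = 4 + 117/10 = 157/10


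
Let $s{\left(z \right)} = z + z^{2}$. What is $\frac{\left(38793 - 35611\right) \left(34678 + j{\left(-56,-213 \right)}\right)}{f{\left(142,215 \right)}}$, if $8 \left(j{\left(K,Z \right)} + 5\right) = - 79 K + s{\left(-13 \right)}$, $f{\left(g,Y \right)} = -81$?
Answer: $- \frac{37383727}{27} \approx -1.3846 \cdot 10^{6}$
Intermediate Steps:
$j{\left(K,Z \right)} = \frac{29}{2} - \frac{79 K}{8}$ ($j{\left(K,Z \right)} = -5 + \frac{- 79 K - 13 \left(1 - 13\right)}{8} = -5 + \frac{- 79 K - -156}{8} = -5 + \frac{- 79 K + 156}{8} = -5 + \frac{156 - 79 K}{8} = -5 - \left(- \frac{39}{2} + \frac{79 K}{8}\right) = \frac{29}{2} - \frac{79 K}{8}$)
$\frac{\left(38793 - 35611\right) \left(34678 + j{\left(-56,-213 \right)}\right)}{f{\left(142,215 \right)}} = \frac{\left(38793 - 35611\right) \left(34678 + \left(\frac{29}{2} - -553\right)\right)}{-81} = 3182 \left(34678 + \left(\frac{29}{2} + 553\right)\right) \left(- \frac{1}{81}\right) = 3182 \left(34678 + \frac{1135}{2}\right) \left(- \frac{1}{81}\right) = 3182 \cdot \frac{70491}{2} \left(- \frac{1}{81}\right) = 112151181 \left(- \frac{1}{81}\right) = - \frac{37383727}{27}$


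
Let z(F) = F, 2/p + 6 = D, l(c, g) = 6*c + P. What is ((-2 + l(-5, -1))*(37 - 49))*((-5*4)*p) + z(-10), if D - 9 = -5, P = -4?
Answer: 8630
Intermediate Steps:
l(c, g) = -4 + 6*c (l(c, g) = 6*c - 4 = -4 + 6*c)
D = 4 (D = 9 - 5 = 4)
p = -1 (p = 2/(-6 + 4) = 2/(-2) = 2*(-1/2) = -1)
((-2 + l(-5, -1))*(37 - 49))*((-5*4)*p) + z(-10) = ((-2 + (-4 + 6*(-5)))*(37 - 49))*(-5*4*(-1)) - 10 = ((-2 + (-4 - 30))*(-12))*(-20*(-1)) - 10 = ((-2 - 34)*(-12))*20 - 10 = -36*(-12)*20 - 10 = 432*20 - 10 = 8640 - 10 = 8630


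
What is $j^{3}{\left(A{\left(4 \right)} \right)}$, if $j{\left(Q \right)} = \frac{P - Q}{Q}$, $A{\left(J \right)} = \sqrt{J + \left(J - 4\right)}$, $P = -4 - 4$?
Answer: $-125$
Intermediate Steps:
$P = -8$
$A{\left(J \right)} = \sqrt{-4 + 2 J}$ ($A{\left(J \right)} = \sqrt{J + \left(J - 4\right)} = \sqrt{J + \left(-4 + J\right)} = \sqrt{-4 + 2 J}$)
$j{\left(Q \right)} = \frac{-8 - Q}{Q}$
$j^{3}{\left(A{\left(4 \right)} \right)} = \left(\frac{-8 - \sqrt{-4 + 2 \cdot 4}}{\sqrt{-4 + 2 \cdot 4}}\right)^{3} = \left(\frac{-8 - \sqrt{-4 + 8}}{\sqrt{-4 + 8}}\right)^{3} = \left(\frac{-8 - \sqrt{4}}{\sqrt{4}}\right)^{3} = \left(\frac{-8 - 2}{2}\right)^{3} = \left(\frac{1}{2} \left(-10\right)\right)^{3} = \left(-5\right)^{3} = -125$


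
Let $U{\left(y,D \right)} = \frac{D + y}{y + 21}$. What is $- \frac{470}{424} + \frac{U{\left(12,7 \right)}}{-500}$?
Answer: $- \frac{485191}{437250} \approx -1.1096$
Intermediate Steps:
$U{\left(y,D \right)} = \frac{D + y}{21 + y}$
$- \frac{470}{424} + \frac{U{\left(12,7 \right)}}{-500} = - \frac{470}{424} + \frac{\frac{1}{21 + 12} \left(7 + 12\right)}{-500} = \left(-470\right) \frac{1}{424} + \frac{1}{33} \cdot 19 \left(- \frac{1}{500}\right) = - \frac{235}{212} + \frac{1}{33} \cdot 19 \left(- \frac{1}{500}\right) = - \frac{235}{212} + \frac{19}{33} \left(- \frac{1}{500}\right) = - \frac{235}{212} - \frac{19}{16500} = - \frac{485191}{437250}$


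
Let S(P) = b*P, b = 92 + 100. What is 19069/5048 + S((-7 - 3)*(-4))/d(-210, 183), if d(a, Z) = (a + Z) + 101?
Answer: 20089873/186776 ≈ 107.56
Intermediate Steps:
b = 192
S(P) = 192*P
d(a, Z) = 101 + Z + a (d(a, Z) = (Z + a) + 101 = 101 + Z + a)
19069/5048 + S((-7 - 3)*(-4))/d(-210, 183) = 19069/5048 + (192*((-7 - 3)*(-4)))/(101 + 183 - 210) = 19069*(1/5048) + (192*(-10*(-4)))/74 = 19069/5048 + (192*40)*(1/74) = 19069/5048 + 7680*(1/74) = 19069/5048 + 3840/37 = 20089873/186776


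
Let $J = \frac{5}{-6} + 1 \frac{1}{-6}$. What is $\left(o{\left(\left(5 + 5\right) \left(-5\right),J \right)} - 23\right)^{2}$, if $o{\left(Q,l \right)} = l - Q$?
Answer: $676$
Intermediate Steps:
$J = -1$ ($J = 5 \left(- \frac{1}{6}\right) + 1 \left(- \frac{1}{6}\right) = - \frac{5}{6} - \frac{1}{6} = -1$)
$\left(o{\left(\left(5 + 5\right) \left(-5\right),J \right)} - 23\right)^{2} = \left(\left(-1 - \left(5 + 5\right) \left(-5\right)\right) - 23\right)^{2} = \left(\left(-1 - 10 \left(-5\right)\right) - 23\right)^{2} = \left(\left(-1 - -50\right) - 23\right)^{2} = \left(\left(-1 + 50\right) - 23\right)^{2} = \left(49 - 23\right)^{2} = 26^{2} = 676$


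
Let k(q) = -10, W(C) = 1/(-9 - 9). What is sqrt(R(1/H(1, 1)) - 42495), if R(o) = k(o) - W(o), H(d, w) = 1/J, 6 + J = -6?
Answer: I*sqrt(1530178)/6 ≈ 206.17*I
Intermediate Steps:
J = -12 (J = -6 - 6 = -12)
W(C) = -1/18 (W(C) = 1/(-18) = -1/18)
H(d, w) = -1/12 (H(d, w) = 1/(-12) = -1/12)
R(o) = -179/18 (R(o) = -10 - 1*(-1/18) = -10 + 1/18 = -179/18)
sqrt(R(1/H(1, 1)) - 42495) = sqrt(-179/18 - 42495) = sqrt(-765089/18) = I*sqrt(1530178)/6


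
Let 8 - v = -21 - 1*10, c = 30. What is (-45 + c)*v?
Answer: -585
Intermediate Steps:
v = 39 (v = 8 - (-21 - 1*10) = 8 - (-21 - 10) = 8 - 1*(-31) = 8 + 31 = 39)
(-45 + c)*v = (-45 + 30)*39 = -15*39 = -585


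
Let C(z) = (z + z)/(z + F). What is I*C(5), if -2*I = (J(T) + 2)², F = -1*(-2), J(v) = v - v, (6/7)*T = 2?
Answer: -20/7 ≈ -2.8571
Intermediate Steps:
T = 7/3 (T = (7/6)*2 = 7/3 ≈ 2.3333)
J(v) = 0
F = 2
C(z) = 2*z/(2 + z) (C(z) = (z + z)/(z + 2) = (2*z)/(2 + z) = 2*z/(2 + z))
I = -2 (I = -(0 + 2)²/2 = -½*2² = -½*4 = -2)
I*C(5) = -4*5/(2 + 5) = -4*5/7 = -2*10/7 = -20/7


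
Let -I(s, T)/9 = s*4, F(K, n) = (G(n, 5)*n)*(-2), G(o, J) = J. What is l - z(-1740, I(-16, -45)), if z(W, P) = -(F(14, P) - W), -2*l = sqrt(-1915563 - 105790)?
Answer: -4020 - I*sqrt(2021353)/2 ≈ -4020.0 - 710.87*I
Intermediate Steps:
F(K, n) = -10*n (F(K, n) = (5*n)*(-2) = -10*n)
I(s, T) = -36*s (I(s, T) = -9*s*4 = -36*s)
l = -I*sqrt(2021353)/2 (l = -sqrt(-1915563 - 105790)/2 = -I*sqrt(2021353)/2 ≈ -710.87*I)
z(W, P) = W + 10*P (z(W, P) = -(-10*P - W) = -(-W - 10*P) = W + 10*P)
l - z(-1740, I(-16, -45)) = -I*sqrt(2021353)/2 - (-1740 + 10*(-36*(-16))) = -I*sqrt(2021353)/2 - (-1740 + 10*576) = -I*sqrt(2021353)/2 - (-1740 + 5760) = -I*sqrt(2021353)/2 - 1*4020 = -I*sqrt(2021353)/2 - 4020 = -4020 - I*sqrt(2021353)/2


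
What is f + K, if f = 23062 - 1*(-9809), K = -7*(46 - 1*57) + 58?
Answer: 33006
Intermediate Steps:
K = 135 (K = -7*(46 - 57) + 58 = -7*(-11) + 58 = 77 + 58 = 135)
f = 32871 (f = 23062 + 9809 = 32871)
f + K = 32871 + 135 = 33006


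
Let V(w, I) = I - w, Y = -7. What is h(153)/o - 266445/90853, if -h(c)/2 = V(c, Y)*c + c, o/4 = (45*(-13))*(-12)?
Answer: -56692847/47243560 ≈ -1.2000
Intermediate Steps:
o = 28080 (o = 4*((45*(-13))*(-12)) = 4*(-585*(-12)) = 4*7020 = 28080)
h(c) = -2*c - 2*c*(-7 - c) (h(c) = -2*((-7 - c)*c + c) = -2*(c*(-7 - c) + c) = -2*(c + c*(-7 - c)) = -2*c - 2*c*(-7 - c))
h(153)/o - 266445/90853 = (2*153*(6 + 153))/28080 - 266445/90853 = (2*153*159)*(1/28080) - 266445*1/90853 = 48654*(1/28080) - 266445/90853 = 901/520 - 266445/90853 = -56692847/47243560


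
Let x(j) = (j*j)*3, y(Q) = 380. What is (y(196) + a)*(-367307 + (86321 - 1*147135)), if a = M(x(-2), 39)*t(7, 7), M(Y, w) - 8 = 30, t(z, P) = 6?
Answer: -260297568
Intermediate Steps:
x(j) = 3*j² (x(j) = j²*3 = 3*j²)
M(Y, w) = 38 (M(Y, w) = 8 + 30 = 38)
a = 228 (a = 38*6 = 228)
(y(196) + a)*(-367307 + (86321 - 1*147135)) = (380 + 228)*(-367307 + (86321 - 1*147135)) = 608*(-367307 + (86321 - 147135)) = 608*(-367307 - 60814) = 608*(-428121) = -260297568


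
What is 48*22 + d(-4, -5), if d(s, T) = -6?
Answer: 1050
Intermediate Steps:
48*22 + d(-4, -5) = 48*22 - 6 = 1056 - 6 = 1050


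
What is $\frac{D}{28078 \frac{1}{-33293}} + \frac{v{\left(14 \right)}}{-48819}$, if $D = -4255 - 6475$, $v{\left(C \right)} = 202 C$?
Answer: $\frac{8719860935663}{685369941} \approx 12723.0$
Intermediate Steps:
$D = -10730$ ($D = -4255 - 6475 = -10730$)
$\frac{D}{28078 \frac{1}{-33293}} + \frac{v{\left(14 \right)}}{-48819} = - \frac{10730}{28078 \frac{1}{-33293}} + \frac{202 \cdot 14}{-48819} = - \frac{10730}{28078 \left(- \frac{1}{33293}\right)} + 2828 \left(- \frac{1}{48819}\right) = - \frac{10730}{- \frac{28078}{33293}} - \frac{2828}{48819} = \left(-10730\right) \left(- \frac{33293}{28078}\right) - \frac{2828}{48819} = \frac{178616945}{14039} - \frac{2828}{48819} = \frac{8719860935663}{685369941}$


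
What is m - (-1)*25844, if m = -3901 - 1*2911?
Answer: 19032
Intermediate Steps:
m = -6812 (m = -3901 - 2911 = -6812)
m - (-1)*25844 = -6812 - (-1)*25844 = -6812 - 1*(-25844) = -6812 + 25844 = 19032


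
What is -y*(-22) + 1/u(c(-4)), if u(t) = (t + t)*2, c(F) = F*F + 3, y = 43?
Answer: 71897/76 ≈ 946.01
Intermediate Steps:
c(F) = 3 + F² (c(F) = F² + 3 = 3 + F²)
u(t) = 4*t (u(t) = (2*t)*2 = 4*t)
-y*(-22) + 1/u(c(-4)) = -1*43*(-22) + 1/(4*(3 + (-4)²)) = -43*(-22) + 1/(4*(3 + 16)) = 946 + 1/(4*19) = 946 + 1/76 = 71897/76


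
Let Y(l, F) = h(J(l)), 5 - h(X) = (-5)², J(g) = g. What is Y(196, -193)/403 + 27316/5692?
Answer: 2723627/573469 ≈ 4.7494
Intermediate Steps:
h(X) = -20 (h(X) = 5 - 1*(-5)² = 5 - 1*25 = 5 - 25 = -20)
Y(l, F) = -20
Y(196, -193)/403 + 27316/5692 = -20/403 + 27316/5692 = -20*1/403 + 27316*(1/5692) = -20/403 + 6829/1423 = 2723627/573469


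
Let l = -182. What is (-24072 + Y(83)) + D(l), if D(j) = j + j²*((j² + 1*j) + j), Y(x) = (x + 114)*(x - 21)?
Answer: 1085130200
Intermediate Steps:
Y(x) = (-21 + x)*(114 + x) (Y(x) = (114 + x)*(-21 + x) = (-21 + x)*(114 + x))
D(j) = j + j²*(j² + 2*j) (D(j) = j + j²*((j² + j) + j) = j + j²*((j + j²) + j) = j + j²*(j² + 2*j))
(-24072 + Y(83)) + D(l) = (-24072 + (-2394 + 83² + 93*83)) + (-182 + (-182)⁴ + 2*(-182)³) = (-24072 + (-2394 + 6889 + 7719)) + (-182 + 1097199376 + 2*(-6028568)) = (-24072 + 12214) + (-182 + 1097199376 - 12057136) = -11858 + 1085142058 = 1085130200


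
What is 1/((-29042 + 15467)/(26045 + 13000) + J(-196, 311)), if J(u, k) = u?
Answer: -2603/511093 ≈ -0.0050930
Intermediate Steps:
1/((-29042 + 15467)/(26045 + 13000) + J(-196, 311)) = 1/((-29042 + 15467)/(26045 + 13000) - 196) = 1/(-13575/39045 - 196) = 1/(-13575*1/39045 - 196) = 1/(-905/2603 - 196) = 1/(-511093/2603) = -2603/511093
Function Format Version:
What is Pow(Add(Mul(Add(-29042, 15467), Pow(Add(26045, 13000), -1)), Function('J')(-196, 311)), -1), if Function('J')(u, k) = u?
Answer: Rational(-2603, 511093) ≈ -0.0050930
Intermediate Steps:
Pow(Add(Mul(Add(-29042, 15467), Pow(Add(26045, 13000), -1)), Function('J')(-196, 311)), -1) = Pow(Add(Mul(Add(-29042, 15467), Pow(Add(26045, 13000), -1)), -196), -1) = Pow(Add(Mul(-13575, Pow(39045, -1)), -196), -1) = Pow(Add(Mul(-13575, Rational(1, 39045)), -196), -1) = Pow(Add(Rational(-905, 2603), -196), -1) = Pow(Rational(-511093, 2603), -1) = Rational(-2603, 511093)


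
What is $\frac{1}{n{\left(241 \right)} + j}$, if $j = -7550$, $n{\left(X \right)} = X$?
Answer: $- \frac{1}{7309} \approx -0.00013682$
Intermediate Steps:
$\frac{1}{n{\left(241 \right)} + j} = \frac{1}{241 - 7550} = \frac{1}{-7309} = - \frac{1}{7309}$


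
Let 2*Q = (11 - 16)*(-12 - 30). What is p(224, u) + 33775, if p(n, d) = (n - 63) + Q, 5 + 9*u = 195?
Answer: 34041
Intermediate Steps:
u = 190/9 (u = -5/9 + (1/9)*195 = -5/9 + 65/3 = 190/9 ≈ 21.111)
Q = 105 (Q = ((11 - 16)*(-12 - 30))/2 = (-5*(-42))/2 = (1/2)*210 = 105)
p(n, d) = 42 + n (p(n, d) = (n - 63) + 105 = (-63 + n) + 105 = 42 + n)
p(224, u) + 33775 = (42 + 224) + 33775 = 266 + 33775 = 34041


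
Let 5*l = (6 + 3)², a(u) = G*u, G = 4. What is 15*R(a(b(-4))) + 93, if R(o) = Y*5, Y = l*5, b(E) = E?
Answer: 6168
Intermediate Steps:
a(u) = 4*u
l = 81/5 (l = (6 + 3)²/5 = (⅕)*9² = (⅕)*81 = 81/5 ≈ 16.200)
Y = 81 (Y = (81/5)*5 = 81)
R(o) = 405 (R(o) = 81*5 = 405)
15*R(a(b(-4))) + 93 = 15*405 + 93 = 6075 + 93 = 6168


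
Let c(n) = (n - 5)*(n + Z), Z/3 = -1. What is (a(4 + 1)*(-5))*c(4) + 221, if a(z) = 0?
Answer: 221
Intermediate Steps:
Z = -3 (Z = 3*(-1) = -3)
c(n) = (-5 + n)*(-3 + n) (c(n) = (n - 5)*(n - 3) = (-5 + n)*(-3 + n))
(a(4 + 1)*(-5))*c(4) + 221 = (0*(-5))*(15 + 4² - 8*4) + 221 = 0*(15 + 16 - 32) + 221 = 0*(-1) + 221 = 0 + 221 = 221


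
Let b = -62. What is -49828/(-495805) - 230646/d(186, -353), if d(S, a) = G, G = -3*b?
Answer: -19057695337/15369955 ≈ -1239.9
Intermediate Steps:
G = 186 (G = -3*(-62) = 186)
d(S, a) = 186
-49828/(-495805) - 230646/d(186, -353) = -49828/(-495805) - 230646/186 = -49828*(-1/495805) - 230646*1/186 = 49828/495805 - 38441/31 = -19057695337/15369955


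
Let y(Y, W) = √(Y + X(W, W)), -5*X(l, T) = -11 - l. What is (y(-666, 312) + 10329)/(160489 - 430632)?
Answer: -10329/270143 - I*√15035/1350715 ≈ -0.038235 - 9.078e-5*I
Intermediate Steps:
X(l, T) = 11/5 + l/5 (X(l, T) = -(-11 - l)/5 = 11/5 + l/5)
y(Y, W) = √(11/5 + Y + W/5) (y(Y, W) = √(Y + (11/5 + W/5)) = √(11/5 + Y + W/5))
(y(-666, 312) + 10329)/(160489 - 430632) = (√(55 + 5*312 + 25*(-666))/5 + 10329)/(160489 - 430632) = (√(55 + 1560 - 16650)/5 + 10329)/(-270143) = (√(-15035)/5 + 10329)*(-1/270143) = ((I*√15035)/5 + 10329)*(-1/270143) = (I*√15035/5 + 10329)*(-1/270143) = (10329 + I*√15035/5)*(-1/270143) = -10329/270143 - I*√15035/1350715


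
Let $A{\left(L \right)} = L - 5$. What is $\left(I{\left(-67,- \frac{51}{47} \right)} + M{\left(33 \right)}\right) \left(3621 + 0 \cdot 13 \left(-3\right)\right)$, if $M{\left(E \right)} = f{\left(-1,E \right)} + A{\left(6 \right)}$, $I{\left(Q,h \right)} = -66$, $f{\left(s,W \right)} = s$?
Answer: $-238986$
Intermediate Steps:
$A{\left(L \right)} = -5 + L$ ($A{\left(L \right)} = L - 5 = -5 + L$)
$M{\left(E \right)} = 0$ ($M{\left(E \right)} = -1 + \left(-5 + 6\right) = -1 + 1 = 0$)
$\left(I{\left(-67,- \frac{51}{47} \right)} + M{\left(33 \right)}\right) \left(3621 + 0 \cdot 13 \left(-3\right)\right) = \left(-66 + 0\right) \left(3621 + 0 \cdot 13 \left(-3\right)\right) = - 66 \left(3621 + 0 \left(-3\right)\right) = - 66 \left(3621 + 0\right) = \left(-66\right) 3621 = -238986$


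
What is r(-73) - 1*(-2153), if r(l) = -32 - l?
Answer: 2194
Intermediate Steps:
r(-73) - 1*(-2153) = (-32 - 1*(-73)) - 1*(-2153) = (-32 + 73) + 2153 = 41 + 2153 = 2194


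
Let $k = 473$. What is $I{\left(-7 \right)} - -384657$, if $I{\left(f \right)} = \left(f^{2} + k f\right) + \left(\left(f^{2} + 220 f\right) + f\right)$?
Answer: $379897$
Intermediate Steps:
$I{\left(f \right)} = 2 f^{2} + 694 f$ ($I{\left(f \right)} = \left(f^{2} + 473 f\right) + \left(\left(f^{2} + 220 f\right) + f\right) = \left(f^{2} + 473 f\right) + \left(f^{2} + 221 f\right) = 2 f^{2} + 694 f$)
$I{\left(-7 \right)} - -384657 = 2 \left(-7\right) \left(347 - 7\right) - -384657 = 2 \left(-7\right) 340 + 384657 = -4760 + 384657 = 379897$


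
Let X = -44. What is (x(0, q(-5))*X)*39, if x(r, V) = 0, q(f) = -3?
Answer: 0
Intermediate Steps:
(x(0, q(-5))*X)*39 = (0*(-44))*39 = 0*39 = 0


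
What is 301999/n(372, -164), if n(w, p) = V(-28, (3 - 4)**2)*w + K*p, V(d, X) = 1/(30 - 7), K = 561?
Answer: -6945977/2115720 ≈ -3.2830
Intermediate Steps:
V(d, X) = 1/23
n(w, p) = 561*p + w/23 (n(w, p) = w/23 + 561*p = 561*p + w/23)
301999/n(372, -164) = 301999/(561*(-164) + (1/23)*372) = 301999/(-92004 + 372/23) = 301999/(-2115720/23) = 301999*(-23/2115720) = -6945977/2115720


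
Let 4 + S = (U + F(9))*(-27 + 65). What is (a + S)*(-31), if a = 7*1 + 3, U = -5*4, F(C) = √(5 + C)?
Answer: 23374 - 1178*√14 ≈ 18966.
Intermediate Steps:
U = -20
a = 10 (a = 7 + 3 = 10)
S = -764 + 38*√14 (S = -4 + (-20 + √(5 + 9))*(-27 + 65) = -4 + (-20 + √14)*38 = -4 + (-760 + 38*√14) = -764 + 38*√14 ≈ -621.82)
(a + S)*(-31) = (10 + (-764 + 38*√14))*(-31) = (-754 + 38*√14)*(-31) = 23374 - 1178*√14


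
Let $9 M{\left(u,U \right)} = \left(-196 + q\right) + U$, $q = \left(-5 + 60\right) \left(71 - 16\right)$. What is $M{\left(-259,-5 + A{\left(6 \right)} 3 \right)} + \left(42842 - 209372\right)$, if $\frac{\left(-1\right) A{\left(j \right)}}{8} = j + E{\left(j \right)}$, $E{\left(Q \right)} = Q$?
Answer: $- \frac{1496234}{9} \approx -1.6625 \cdot 10^{5}$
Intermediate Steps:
$q = 3025$ ($q = 55 \cdot 55 = 3025$)
$A{\left(j \right)} = - 16 j$ ($A{\left(j \right)} = - 8 \left(j + j\right) = - 8 \cdot 2 j = - 16 j$)
$M{\left(u,U \right)} = \frac{943}{3} + \frac{U}{9}$ ($M{\left(u,U \right)} = \frac{\left(-196 + 3025\right) + U}{9} = \frac{2829 + U}{9} = \frac{943}{3} + \frac{U}{9}$)
$M{\left(-259,-5 + A{\left(6 \right)} 3 \right)} + \left(42842 - 209372\right) = \left(\frac{943}{3} + \frac{-5 + \left(-16\right) 6 \cdot 3}{9}\right) + \left(42842 - 209372\right) = \left(\frac{943}{3} + \frac{-5 - 288}{9}\right) + \left(42842 - 209372\right) = \left(\frac{943}{3} + \frac{-5 - 288}{9}\right) - 166530 = \left(\frac{943}{3} + \frac{1}{9} \left(-293\right)\right) - 166530 = \left(\frac{943}{3} - \frac{293}{9}\right) - 166530 = \frac{2536}{9} - 166530 = - \frac{1496234}{9}$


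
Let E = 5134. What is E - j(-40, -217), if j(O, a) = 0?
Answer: 5134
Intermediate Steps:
E - j(-40, -217) = 5134 - 1*0 = 5134 + 0 = 5134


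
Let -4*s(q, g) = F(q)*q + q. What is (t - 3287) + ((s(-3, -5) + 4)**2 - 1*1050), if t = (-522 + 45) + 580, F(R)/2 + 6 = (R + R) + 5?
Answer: -67215/16 ≈ -4200.9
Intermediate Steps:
F(R) = -2 + 4*R (F(R) = -12 + 2*((R + R) + 5) = -12 + 2*(2*R + 5) = -12 + 2*(5 + 2*R) = -12 + (10 + 4*R) = -2 + 4*R)
s(q, g) = -q/4 - q*(-2 + 4*q)/4 (s(q, g) = -((-2 + 4*q)*q + q)/4 = -(q*(-2 + 4*q) + q)/4 = -(q + q*(-2 + 4*q))/4 = -q/4 - q*(-2 + 4*q)/4)
t = 103 (t = -477 + 580 = 103)
(t - 3287) + ((s(-3, -5) + 4)**2 - 1*1050) = (103 - 3287) + ((-3*(1/4 - 1*(-3)) + 4)**2 - 1*1050) = -3184 + ((-3*(1/4 + 3) + 4)**2 - 1050) = -3184 + ((-3*13/4 + 4)**2 - 1050) = -3184 + ((-39/4 + 4)**2 - 1050) = -3184 + ((-23/4)**2 - 1050) = -3184 + (529/16 - 1050) = -3184 - 16271/16 = -67215/16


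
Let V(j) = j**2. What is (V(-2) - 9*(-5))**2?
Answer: 2401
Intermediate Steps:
(V(-2) - 9*(-5))**2 = ((-2)**2 - 9*(-5))**2 = (4 + 45)**2 = 49**2 = 2401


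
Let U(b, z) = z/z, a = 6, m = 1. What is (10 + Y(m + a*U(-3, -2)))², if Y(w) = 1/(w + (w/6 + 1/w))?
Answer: 12475024/121801 ≈ 102.42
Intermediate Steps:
U(b, z) = 1
Y(w) = 1/(1/w + 7*w/6) (Y(w) = 1/(w + (w*(⅙) + 1/w)) = 1/(w + (w/6 + 1/w)) = 1/(w + (1/w + w/6)) = 1/(1/w + 7*w/6))
(10 + Y(m + a*U(-3, -2)))² = (10 + 6*(1 + 6*1)/(6 + 7*(1 + 6*1)²))² = (10 + 6*(1 + 6)/(6 + 7*(1 + 6)²))² = (10 + 6*7/(6 + 7*7²))² = (10 + 6*7/(6 + 7*49))² = (10 + 6*7/(6 + 343))² = (10 + 6*7/349)² = (10 + 6*7*(1/349))² = (10 + 42/349)² = (3532/349)² = 12475024/121801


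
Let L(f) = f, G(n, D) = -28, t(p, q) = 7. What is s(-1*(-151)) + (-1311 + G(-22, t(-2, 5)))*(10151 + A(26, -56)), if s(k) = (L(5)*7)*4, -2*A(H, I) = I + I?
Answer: -13667033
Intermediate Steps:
A(H, I) = -I (A(H, I) = -(I + I)/2 = -I)
s(k) = 140 (s(k) = (5*7)*4 = 35*4 = 140)
s(-1*(-151)) + (-1311 + G(-22, t(-2, 5)))*(10151 + A(26, -56)) = 140 + (-1311 - 28)*(10151 - 1*(-56)) = 140 - 1339*(10151 + 56) = 140 - 1339*10207 = 140 - 13667173 = -13667033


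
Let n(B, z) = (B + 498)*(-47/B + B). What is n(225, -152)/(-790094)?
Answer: -6094649/29628525 ≈ -0.20570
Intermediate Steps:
n(B, z) = (498 + B)*(B - 47/B)
n(225, -152)/(-790094) = (-47 + 225**2 - 23406/225 + 498*225)/(-790094) = (-47 + 50625 - 23406*1/225 + 112050)*(-1/790094) = (-47 + 50625 - 7802/75 + 112050)*(-1/790094) = (12189298/75)*(-1/790094) = -6094649/29628525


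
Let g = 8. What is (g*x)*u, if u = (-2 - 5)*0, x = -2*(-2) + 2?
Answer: 0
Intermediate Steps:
x = 6 (x = 4 + 2 = 6)
u = 0 (u = -7*0 = 0)
(g*x)*u = (8*6)*0 = 48*0 = 0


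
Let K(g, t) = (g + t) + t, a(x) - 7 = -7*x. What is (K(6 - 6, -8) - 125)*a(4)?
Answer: 2961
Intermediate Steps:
a(x) = 7 - 7*x
K(g, t) = g + 2*t
(K(6 - 6, -8) - 125)*a(4) = (((6 - 6) + 2*(-8)) - 125)*(7 - 7*4) = ((0 - 16) - 125)*(7 - 28) = (-16 - 125)*(-21) = -141*(-21) = 2961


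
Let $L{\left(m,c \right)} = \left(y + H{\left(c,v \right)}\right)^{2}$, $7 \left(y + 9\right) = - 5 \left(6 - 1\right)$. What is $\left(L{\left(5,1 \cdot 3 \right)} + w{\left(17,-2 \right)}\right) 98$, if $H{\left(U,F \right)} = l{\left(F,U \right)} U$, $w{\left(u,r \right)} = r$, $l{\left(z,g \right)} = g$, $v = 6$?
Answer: $1054$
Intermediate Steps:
$y = - \frac{88}{7}$ ($y = -9 + \frac{\left(-5\right) \left(6 - 1\right)}{7} = -9 + \frac{\left(-5\right) 5}{7} = -9 + \frac{1}{7} \left(-25\right) = -9 - \frac{25}{7} = - \frac{88}{7} \approx -12.571$)
$H{\left(U,F \right)} = U^{2}$ ($H{\left(U,F \right)} = U U = U^{2}$)
$L{\left(m,c \right)} = \left(- \frac{88}{7} + c^{2}\right)^{2}$
$\left(L{\left(5,1 \cdot 3 \right)} + w{\left(17,-2 \right)}\right) 98 = \left(\frac{\left(-88 + 7 \left(1 \cdot 3\right)^{2}\right)^{2}}{49} - 2\right) 98 = \left(\frac{\left(-88 + 7 \cdot 3^{2}\right)^{2}}{49} - 2\right) 98 = \left(\frac{\left(-88 + 7 \cdot 9\right)^{2}}{49} - 2\right) 98 = \left(\frac{\left(-88 + 63\right)^{2}}{49} - 2\right) 98 = \left(\frac{\left(-25\right)^{2}}{49} - 2\right) 98 = \left(\frac{1}{49} \cdot 625 - 2\right) 98 = \left(\frac{625}{49} - 2\right) 98 = \frac{527}{49} \cdot 98 = 1054$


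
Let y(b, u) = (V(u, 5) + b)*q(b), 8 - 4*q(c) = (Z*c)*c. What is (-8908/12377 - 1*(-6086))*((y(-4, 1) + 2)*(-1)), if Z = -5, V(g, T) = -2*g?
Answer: 9791276820/12377 ≈ 7.9109e+5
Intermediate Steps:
q(c) = 2 + 5*c²/4 (q(c) = 2 - (-5*c)*c/4 = 2 - (-5)*c²/4 = 2 + 5*c²/4)
y(b, u) = (2 + 5*b²/4)*(b - 2*u) (y(b, u) = (-2*u + b)*(2 + 5*b²/4) = (b - 2*u)*(2 + 5*b²/4) = (2 + 5*b²/4)*(b - 2*u))
(-8908/12377 - 1*(-6086))*((y(-4, 1) + 2)*(-1)) = (-8908/12377 - 1*(-6086))*(((8 + 5*(-4)²)*(-4 - 2*1)/4 + 2)*(-1)) = (-8908*1/12377 + 6086)*(((8 + 5*16)*(-4 - 2)/4 + 2)*(-1)) = (-8908/12377 + 6086)*(((¼)*(8 + 80)*(-6) + 2)*(-1)) = 75317514*(((¼)*88*(-6) + 2)*(-1))/12377 = 75317514*((-132 + 2)*(-1))/12377 = 75317514*(-130*(-1))/12377 = (75317514/12377)*130 = 9791276820/12377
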